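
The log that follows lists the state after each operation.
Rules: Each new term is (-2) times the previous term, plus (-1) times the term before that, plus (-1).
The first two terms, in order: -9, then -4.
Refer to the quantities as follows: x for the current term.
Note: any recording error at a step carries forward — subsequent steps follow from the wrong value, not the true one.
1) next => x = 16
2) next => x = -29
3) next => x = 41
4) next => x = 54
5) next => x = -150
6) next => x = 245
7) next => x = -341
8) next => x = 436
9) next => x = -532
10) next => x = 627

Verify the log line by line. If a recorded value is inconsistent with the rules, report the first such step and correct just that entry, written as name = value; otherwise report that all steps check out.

step 4, x = -54

Recomputing the run from the initial state:
step 1: x = 16
step 2: x = -29
step 3: x = 41
step 4: x = -54
step 5: x = 66
step 6: x = -79
step 7: x = 91
step 8: x = -104
step 9: x = 116
step 10: x = -129
The first disagreement with the log is at step 4, where the value should be x = -54.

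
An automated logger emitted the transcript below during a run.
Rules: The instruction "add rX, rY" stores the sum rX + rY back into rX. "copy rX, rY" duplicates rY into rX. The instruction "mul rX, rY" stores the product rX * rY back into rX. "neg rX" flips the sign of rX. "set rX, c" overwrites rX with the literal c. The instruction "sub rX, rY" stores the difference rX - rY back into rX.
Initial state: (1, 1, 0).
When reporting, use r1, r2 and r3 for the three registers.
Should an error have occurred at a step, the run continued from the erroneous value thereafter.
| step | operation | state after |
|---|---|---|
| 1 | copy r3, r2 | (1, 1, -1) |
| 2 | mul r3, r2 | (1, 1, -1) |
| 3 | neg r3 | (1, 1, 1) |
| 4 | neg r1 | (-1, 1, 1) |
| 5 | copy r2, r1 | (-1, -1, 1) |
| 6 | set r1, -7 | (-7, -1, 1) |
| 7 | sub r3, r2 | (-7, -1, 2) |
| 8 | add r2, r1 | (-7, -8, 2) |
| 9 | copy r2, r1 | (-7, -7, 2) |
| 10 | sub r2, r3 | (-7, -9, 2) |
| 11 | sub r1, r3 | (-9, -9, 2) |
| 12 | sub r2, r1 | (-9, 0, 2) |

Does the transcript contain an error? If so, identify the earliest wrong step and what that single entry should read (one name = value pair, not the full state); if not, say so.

step 1, r3 = 1

1. r3 = 1 (the recorded entry deviates here)
So the first discrepancy is step 1, where the right value is r3 = 1.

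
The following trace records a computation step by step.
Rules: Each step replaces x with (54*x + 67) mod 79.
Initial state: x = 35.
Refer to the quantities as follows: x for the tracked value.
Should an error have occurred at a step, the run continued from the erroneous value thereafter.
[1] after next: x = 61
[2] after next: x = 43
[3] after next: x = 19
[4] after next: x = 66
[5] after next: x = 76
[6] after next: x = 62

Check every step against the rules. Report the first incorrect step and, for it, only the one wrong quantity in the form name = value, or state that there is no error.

step 6, x = 63

step 1: x = (54*35 + 67) mod 79 = 61 -> same as recorded
step 2: x = (54*61 + 67) mod 79 = 43 -> no discrepancy
step 3: x = (54*43 + 67) mod 79 = 19 -> same as recorded
step 4: x = (54*19 + 67) mod 79 = 66 -> consistent with the trace
step 5: x = (54*66 + 67) mod 79 = 76 -> confirmed correct
step 6: x = (54*76 + 67) mod 79 = 63 -> the recorded entry deviates here
Step 6 is the first one off; corrected, x = 63.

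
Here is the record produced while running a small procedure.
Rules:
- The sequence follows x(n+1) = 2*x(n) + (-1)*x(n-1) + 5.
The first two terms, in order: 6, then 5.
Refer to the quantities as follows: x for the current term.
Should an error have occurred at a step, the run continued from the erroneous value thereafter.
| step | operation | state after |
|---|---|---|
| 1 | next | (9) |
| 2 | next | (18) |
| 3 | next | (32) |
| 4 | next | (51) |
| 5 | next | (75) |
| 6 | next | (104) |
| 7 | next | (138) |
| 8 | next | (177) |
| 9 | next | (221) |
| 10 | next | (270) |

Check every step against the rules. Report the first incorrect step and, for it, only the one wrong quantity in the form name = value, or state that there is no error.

no error

1. x = 2*(5) + (-1)*(6) + (5) = 9 (agrees with the record)
2. x = 2*(9) + (-1)*(5) + (5) = 18 (verified)
3. x = 2*(18) + (-1)*(9) + (5) = 32 (consistent with the record)
4. x = 2*(32) + (-1)*(18) + (5) = 51 (verified)
5. x = 2*(51) + (-1)*(32) + (5) = 75 (exactly as logged)
6. x = 2*(75) + (-1)*(51) + (5) = 104 (exactly as logged)
7. x = 2*(104) + (-1)*(75) + (5) = 138 (confirmed correct)
8. x = 2*(138) + (-1)*(104) + (5) = 177 (verified)
9. x = 2*(177) + (-1)*(138) + (5) = 221 (consistent with the record)
10. x = 2*(221) + (-1)*(177) + (5) = 270 (exactly as logged)
All steps check out; nothing to correct.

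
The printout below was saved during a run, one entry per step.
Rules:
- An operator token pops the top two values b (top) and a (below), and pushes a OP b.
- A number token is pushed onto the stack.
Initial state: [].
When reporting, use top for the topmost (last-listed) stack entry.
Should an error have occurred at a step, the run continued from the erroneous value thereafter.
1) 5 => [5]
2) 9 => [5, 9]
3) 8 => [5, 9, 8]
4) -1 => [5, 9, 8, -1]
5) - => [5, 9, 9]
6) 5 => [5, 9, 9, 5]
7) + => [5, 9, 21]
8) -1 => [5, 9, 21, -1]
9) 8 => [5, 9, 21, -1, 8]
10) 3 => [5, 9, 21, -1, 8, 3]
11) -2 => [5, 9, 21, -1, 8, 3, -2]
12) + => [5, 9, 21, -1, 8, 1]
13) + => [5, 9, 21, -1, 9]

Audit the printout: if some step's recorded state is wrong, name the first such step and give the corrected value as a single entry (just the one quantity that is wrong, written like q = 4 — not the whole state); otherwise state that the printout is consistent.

Recomputing the run from the initial state:
step 1: [5]
step 2: [5, 9]
step 3: [5, 9, 8]
step 4: [5, 9, 8, -1]
step 5: [5, 9, 9]
step 6: [5, 9, 9, 5]
step 7: [5, 9, 14]
step 8: [5, 9, 14, -1]
step 9: [5, 9, 14, -1, 8]
step 10: [5, 9, 14, -1, 8, 3]
step 11: [5, 9, 14, -1, 8, 3, -2]
step 12: [5, 9, 14, -1, 8, 1]
step 13: [5, 9, 14, -1, 9]
The first disagreement with the printout is at step 7, where the value should be top = 14.

step 7, top = 14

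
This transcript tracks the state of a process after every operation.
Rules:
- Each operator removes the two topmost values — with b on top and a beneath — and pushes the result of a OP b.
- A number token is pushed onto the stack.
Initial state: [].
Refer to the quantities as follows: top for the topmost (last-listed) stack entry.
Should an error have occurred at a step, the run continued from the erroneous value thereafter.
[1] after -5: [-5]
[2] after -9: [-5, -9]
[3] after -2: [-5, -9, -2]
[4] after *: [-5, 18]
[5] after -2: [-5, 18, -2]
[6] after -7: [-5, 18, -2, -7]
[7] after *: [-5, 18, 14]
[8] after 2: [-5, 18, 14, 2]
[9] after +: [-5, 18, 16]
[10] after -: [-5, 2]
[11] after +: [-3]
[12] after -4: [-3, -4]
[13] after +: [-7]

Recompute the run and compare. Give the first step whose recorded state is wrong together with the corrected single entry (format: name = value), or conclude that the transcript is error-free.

no error

1. push -5: top = -5 (verified)
2. push -9: top = -9 (in agreement)
3. push -2: top = -2 (no discrepancy)
4. -9 * -2 = 18 (no discrepancy)
5. push -2: top = -2 (in agreement)
6. push -7: top = -7 (verified)
7. -2 * -7 = 14 (matches)
8. push 2: top = 2 (no discrepancy)
9. 14 + 2 = 16 (agrees with the transcript)
10. 18 - 16 = 2 (same as recorded)
11. -5 + 2 = -3 (no discrepancy)
12. push -4: top = -4 (verified)
13. -3 + -4 = -7 (in agreement)
The recomputation confirms every line.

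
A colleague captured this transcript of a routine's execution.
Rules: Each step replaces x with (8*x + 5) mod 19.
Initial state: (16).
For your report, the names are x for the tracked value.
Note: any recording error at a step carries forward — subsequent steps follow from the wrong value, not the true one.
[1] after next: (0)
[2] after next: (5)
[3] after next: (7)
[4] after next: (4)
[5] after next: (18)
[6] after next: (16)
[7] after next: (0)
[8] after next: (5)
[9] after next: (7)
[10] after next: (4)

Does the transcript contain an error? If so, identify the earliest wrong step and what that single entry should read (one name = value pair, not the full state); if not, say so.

no error

step 1: x = (8*16 + 5) mod 19 = 0 -> matches
step 2: x = (8*0 + 5) mod 19 = 5 -> same as recorded
step 3: x = (8*5 + 5) mod 19 = 7 -> verified
step 4: x = (8*7 + 5) mod 19 = 4 -> agrees with the transcript
step 5: x = (8*4 + 5) mod 19 = 18 -> agrees with the transcript
step 6: x = (8*18 + 5) mod 19 = 16 -> exactly as logged
step 7: x = (8*16 + 5) mod 19 = 0 -> exactly as logged
step 8: x = (8*0 + 5) mod 19 = 5 -> exactly as logged
step 9: x = (8*5 + 5) mod 19 = 7 -> agrees with the transcript
step 10: x = (8*7 + 5) mod 19 = 4 -> exactly as logged
Nothing is out of place; the run is error-free.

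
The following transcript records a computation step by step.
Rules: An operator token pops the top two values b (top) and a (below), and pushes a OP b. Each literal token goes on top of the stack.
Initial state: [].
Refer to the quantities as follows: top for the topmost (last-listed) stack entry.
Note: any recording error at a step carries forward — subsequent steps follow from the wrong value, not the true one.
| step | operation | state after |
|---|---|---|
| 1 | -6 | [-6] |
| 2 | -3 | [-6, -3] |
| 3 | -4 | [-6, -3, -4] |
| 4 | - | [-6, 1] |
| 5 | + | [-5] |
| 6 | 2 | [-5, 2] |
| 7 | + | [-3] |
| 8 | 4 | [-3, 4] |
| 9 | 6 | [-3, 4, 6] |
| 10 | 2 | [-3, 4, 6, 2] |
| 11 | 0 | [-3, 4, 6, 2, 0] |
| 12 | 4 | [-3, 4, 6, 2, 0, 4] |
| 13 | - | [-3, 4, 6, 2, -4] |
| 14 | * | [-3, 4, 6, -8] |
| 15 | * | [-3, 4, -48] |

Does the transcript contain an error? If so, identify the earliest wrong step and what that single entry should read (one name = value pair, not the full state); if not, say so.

Step 1: push -6: top = -6 — checks out.
Step 2: push -3: top = -3 — same as recorded.
Step 3: push -4: top = -4 — in agreement.
Step 4: -3 - -4 = 1 — exactly as logged.
Step 5: -6 + 1 = -5 — confirmed correct.
Step 6: push 2: top = 2 — agrees with the transcript.
Step 7: -5 + 2 = -3 — exactly as logged.
Step 8: push 4: top = 4 — checks out.
Step 9: push 6: top = 6 — no discrepancy.
Step 10: push 2: top = 2 — consistent with the transcript.
Step 11: push 0: top = 0 — verified.
Step 12: push 4: top = 4 — matches.
Step 13: 0 - 4 = -4 — in agreement.
Step 14: 2 * -4 = -8 — consistent with the transcript.
Step 15: 6 * -8 = -48 — exactly as logged.
Nothing is out of place; the run is error-free.

no error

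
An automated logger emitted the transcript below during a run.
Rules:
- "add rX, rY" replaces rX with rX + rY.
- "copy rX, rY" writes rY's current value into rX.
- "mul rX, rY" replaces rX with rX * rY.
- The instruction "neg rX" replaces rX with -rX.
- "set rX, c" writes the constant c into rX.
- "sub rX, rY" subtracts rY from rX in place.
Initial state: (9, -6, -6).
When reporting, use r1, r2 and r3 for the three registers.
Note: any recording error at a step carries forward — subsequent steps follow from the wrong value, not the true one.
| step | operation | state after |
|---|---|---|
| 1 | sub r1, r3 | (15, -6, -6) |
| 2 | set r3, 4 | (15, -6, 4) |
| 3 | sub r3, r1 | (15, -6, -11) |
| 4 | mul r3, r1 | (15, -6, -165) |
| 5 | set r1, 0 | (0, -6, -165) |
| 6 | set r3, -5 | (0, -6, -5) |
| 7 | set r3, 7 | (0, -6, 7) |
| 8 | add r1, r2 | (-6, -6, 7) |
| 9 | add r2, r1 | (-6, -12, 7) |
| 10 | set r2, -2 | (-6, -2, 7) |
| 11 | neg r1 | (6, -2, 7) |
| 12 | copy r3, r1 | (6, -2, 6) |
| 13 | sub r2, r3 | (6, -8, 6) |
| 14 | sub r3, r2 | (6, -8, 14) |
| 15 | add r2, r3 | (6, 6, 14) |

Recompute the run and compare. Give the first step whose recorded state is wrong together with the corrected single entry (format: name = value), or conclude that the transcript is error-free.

no error

1. r1 = 9 - -6 = 15 (consistent with the transcript)
2. r3 = 4 (consistent with the transcript)
3. r3 = 4 - 15 = -11 (in agreement)
4. r3 = -11 * 15 = -165 (agrees with the transcript)
5. r1 = 0 (consistent with the transcript)
6. r3 = -5 (confirmed correct)
7. r3 = 7 (same as recorded)
8. r1 = 0 + -6 = -6 (exactly as logged)
9. r2 = -6 + -6 = -12 (exactly as logged)
10. r2 = -2 (checks out)
11. r1 = -(-6) = 6 (agrees with the transcript)
12. r3 = 6 (no discrepancy)
13. r2 = -2 - 6 = -8 (consistent with the transcript)
14. r3 = 6 - -8 = 14 (same as recorded)
15. r2 = -8 + 14 = 6 (agrees with the transcript)
All entries verified; no error found.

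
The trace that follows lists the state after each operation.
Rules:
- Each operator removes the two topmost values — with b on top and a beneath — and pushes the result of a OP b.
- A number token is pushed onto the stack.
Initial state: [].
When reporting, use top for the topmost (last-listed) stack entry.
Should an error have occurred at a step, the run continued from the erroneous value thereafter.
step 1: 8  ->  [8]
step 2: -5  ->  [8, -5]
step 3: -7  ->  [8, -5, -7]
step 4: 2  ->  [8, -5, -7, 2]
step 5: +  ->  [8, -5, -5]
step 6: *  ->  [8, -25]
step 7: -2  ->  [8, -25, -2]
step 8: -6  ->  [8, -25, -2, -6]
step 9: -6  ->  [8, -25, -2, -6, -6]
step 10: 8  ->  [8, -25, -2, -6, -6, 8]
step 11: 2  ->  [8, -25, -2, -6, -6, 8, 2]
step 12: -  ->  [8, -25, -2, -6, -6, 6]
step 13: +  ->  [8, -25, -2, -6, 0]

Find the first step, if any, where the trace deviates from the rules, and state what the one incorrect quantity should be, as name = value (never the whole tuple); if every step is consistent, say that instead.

step 6, top = 25

Step 1: push 8: top = 8 — same as recorded.
Step 2: push -5: top = -5 — no discrepancy.
Step 3: push -7: top = -7 — consistent with the trace.
Step 4: push 2: top = 2 — same as recorded.
Step 5: -7 + 2 = -5 — no discrepancy.
Step 6: -5 * -5 = 25 — first mismatch against the trace.
Conclusion: step 6 carries the first error; the entry should be top = 25.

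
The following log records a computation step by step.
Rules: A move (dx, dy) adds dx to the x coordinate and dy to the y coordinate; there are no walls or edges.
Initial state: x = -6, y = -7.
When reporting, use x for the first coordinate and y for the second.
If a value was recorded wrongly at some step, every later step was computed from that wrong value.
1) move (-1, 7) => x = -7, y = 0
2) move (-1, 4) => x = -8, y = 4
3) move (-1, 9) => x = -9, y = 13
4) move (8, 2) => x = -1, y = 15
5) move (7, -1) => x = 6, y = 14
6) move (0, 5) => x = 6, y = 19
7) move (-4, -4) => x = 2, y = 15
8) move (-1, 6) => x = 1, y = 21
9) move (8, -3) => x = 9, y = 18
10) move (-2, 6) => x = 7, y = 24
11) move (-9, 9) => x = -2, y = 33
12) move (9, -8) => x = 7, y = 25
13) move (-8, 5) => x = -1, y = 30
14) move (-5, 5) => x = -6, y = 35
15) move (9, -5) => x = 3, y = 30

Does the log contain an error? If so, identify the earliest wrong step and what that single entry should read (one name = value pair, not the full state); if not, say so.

no error

1. x = -6 + (-1) = -7, y = -7 + (7) = 0 (same as recorded)
2. x = -7 + (-1) = -8, y = 0 + (4) = 4 (no discrepancy)
3. x = -8 + (-1) = -9, y = 4 + (9) = 13 (confirmed correct)
4. x = -9 + (8) = -1, y = 13 + (2) = 15 (checks out)
5. x = -1 + (7) = 6, y = 15 + (-1) = 14 (consistent with the log)
6. x = 6 + (0) = 6, y = 14 + (5) = 19 (agrees with the log)
7. x = 6 + (-4) = 2, y = 19 + (-4) = 15 (consistent with the log)
8. x = 2 + (-1) = 1, y = 15 + (6) = 21 (consistent with the log)
9. x = 1 + (8) = 9, y = 21 + (-3) = 18 (matches)
10. x = 9 + (-2) = 7, y = 18 + (6) = 24 (consistent with the log)
11. x = 7 + (-9) = -2, y = 24 + (9) = 33 (exactly as logged)
12. x = -2 + (9) = 7, y = 33 + (-8) = 25 (matches)
13. x = 7 + (-8) = -1, y = 25 + (5) = 30 (matches)
14. x = -1 + (-5) = -6, y = 30 + (5) = 35 (agrees with the log)
15. x = -6 + (9) = 3, y = 35 + (-5) = 30 (consistent with the log)
Nothing is out of place; the run is error-free.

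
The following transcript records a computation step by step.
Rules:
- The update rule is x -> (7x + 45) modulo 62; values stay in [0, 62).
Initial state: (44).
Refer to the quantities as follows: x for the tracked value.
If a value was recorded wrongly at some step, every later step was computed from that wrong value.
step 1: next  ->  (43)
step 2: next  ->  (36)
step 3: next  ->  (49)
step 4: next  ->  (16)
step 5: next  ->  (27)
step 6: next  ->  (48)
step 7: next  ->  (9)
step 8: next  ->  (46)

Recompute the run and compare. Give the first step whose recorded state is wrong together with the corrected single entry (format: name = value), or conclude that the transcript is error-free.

Recomputing the run from the initial state:
step 1: x = 43
step 2: x = 36
step 3: x = 49
step 4: x = 16
step 5: x = 33
step 6: x = 28
step 7: x = 55
step 8: x = 58
The first disagreement with the transcript is at step 5, where the value should be x = 33.

step 5, x = 33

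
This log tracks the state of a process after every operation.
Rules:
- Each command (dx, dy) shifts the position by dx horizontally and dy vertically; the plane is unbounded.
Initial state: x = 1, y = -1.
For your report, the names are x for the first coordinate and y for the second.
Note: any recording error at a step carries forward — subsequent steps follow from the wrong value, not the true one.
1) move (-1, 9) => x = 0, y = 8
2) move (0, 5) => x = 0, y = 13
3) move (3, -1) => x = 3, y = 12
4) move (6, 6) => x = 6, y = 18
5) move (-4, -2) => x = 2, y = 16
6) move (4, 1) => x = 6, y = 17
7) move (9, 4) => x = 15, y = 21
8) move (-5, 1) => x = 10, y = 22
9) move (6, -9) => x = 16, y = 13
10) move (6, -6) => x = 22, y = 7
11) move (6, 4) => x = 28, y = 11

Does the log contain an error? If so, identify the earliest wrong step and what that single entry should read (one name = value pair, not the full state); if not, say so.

step 4, x = 9

step 1: x = 1 + (-1) = 0, y = -1 + (9) = 8 -> confirmed correct
step 2: x = 0 + (0) = 0, y = 8 + (5) = 13 -> matches
step 3: x = 0 + (3) = 3, y = 13 + (-1) = 12 -> same as recorded
step 4: x = 3 + (6) = 9, y = 12 + (6) = 18 -> this is not what the log shows
First incorrect step: 4; the correct value is x = 9.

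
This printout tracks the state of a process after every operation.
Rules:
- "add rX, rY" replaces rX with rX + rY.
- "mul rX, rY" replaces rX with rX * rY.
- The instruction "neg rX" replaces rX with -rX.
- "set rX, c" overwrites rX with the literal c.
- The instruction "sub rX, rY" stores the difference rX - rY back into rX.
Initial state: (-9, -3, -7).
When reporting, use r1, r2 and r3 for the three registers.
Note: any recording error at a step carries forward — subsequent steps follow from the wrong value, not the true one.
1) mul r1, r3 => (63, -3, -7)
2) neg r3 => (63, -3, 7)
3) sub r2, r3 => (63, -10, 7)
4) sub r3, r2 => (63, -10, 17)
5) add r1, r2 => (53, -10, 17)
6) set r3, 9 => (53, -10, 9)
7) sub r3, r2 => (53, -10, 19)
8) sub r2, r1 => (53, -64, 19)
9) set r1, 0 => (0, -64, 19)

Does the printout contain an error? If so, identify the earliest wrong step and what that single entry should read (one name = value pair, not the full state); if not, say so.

step 8, r2 = -63

Recomputing the run from the initial state:
step 1: r1 = 63, r2 = -3, r3 = -7
step 2: r1 = 63, r2 = -3, r3 = 7
step 3: r1 = 63, r2 = -10, r3 = 7
step 4: r1 = 63, r2 = -10, r3 = 17
step 5: r1 = 53, r2 = -10, r3 = 17
step 6: r1 = 53, r2 = -10, r3 = 9
step 7: r1 = 53, r2 = -10, r3 = 19
step 8: r1 = 53, r2 = -63, r3 = 19
step 9: r1 = 0, r2 = -63, r3 = 19
The first disagreement with the printout is at step 8, where the value should be r2 = -63.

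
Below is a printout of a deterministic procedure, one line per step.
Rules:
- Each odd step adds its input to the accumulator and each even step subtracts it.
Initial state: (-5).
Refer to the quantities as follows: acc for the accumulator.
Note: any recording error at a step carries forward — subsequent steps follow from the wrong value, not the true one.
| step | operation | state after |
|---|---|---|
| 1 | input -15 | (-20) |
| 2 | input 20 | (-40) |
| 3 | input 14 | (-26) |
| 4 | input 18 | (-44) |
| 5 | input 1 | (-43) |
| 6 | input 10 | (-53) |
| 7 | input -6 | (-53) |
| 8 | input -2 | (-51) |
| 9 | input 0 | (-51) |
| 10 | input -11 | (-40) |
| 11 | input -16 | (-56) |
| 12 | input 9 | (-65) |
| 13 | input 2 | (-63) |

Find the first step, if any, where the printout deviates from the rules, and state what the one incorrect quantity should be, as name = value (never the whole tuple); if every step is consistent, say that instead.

Recomputing the run from the initial state:
step 1: acc = -20
step 2: acc = -40
step 3: acc = -26
step 4: acc = -44
step 5: acc = -43
step 6: acc = -53
step 7: acc = -59
step 8: acc = -57
step 9: acc = -57
step 10: acc = -46
step 11: acc = -62
step 12: acc = -71
step 13: acc = -69
The first disagreement with the printout is at step 7, where the value should be acc = -59.

step 7, acc = -59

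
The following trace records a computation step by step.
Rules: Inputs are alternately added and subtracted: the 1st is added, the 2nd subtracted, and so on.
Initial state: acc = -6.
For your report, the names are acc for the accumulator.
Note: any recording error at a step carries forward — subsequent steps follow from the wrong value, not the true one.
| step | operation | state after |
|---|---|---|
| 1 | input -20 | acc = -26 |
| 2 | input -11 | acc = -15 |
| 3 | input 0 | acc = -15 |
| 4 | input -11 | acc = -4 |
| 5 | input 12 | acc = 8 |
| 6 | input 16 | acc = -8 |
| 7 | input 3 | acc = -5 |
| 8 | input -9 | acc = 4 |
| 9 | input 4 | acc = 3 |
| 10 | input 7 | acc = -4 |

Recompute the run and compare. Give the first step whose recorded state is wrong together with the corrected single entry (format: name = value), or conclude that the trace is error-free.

step 1: acc = -6 + -20 = -26 -> consistent with the trace
step 2: acc = -26 - -11 = -15 -> in agreement
step 3: acc = -15 + 0 = -15 -> consistent with the trace
step 4: acc = -15 - -11 = -4 -> no discrepancy
step 5: acc = -4 + 12 = 8 -> no discrepancy
step 6: acc = 8 - 16 = -8 -> agrees with the trace
step 7: acc = -8 + 3 = -5 -> exactly as logged
step 8: acc = -5 - -9 = 4 -> exactly as logged
step 9: acc = 4 + 4 = 8 -> the recorded entry deviates here
Conclusion: step 9 carries the first error; the entry should be acc = 8.

step 9, acc = 8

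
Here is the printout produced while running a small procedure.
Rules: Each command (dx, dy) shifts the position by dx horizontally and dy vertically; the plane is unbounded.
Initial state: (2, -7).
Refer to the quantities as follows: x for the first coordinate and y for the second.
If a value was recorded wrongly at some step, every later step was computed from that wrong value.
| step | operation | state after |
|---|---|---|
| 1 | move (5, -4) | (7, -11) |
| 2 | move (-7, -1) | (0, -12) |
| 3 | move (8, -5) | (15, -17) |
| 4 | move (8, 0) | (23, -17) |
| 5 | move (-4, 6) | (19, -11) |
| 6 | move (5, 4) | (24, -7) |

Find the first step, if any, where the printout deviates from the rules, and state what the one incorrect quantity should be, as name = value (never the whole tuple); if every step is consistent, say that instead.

step 3, x = 8

Step 1: x = 2 + (5) = 7, y = -7 + (-4) = -11 — no discrepancy.
Step 2: x = 7 + (-7) = 0, y = -11 + (-1) = -12 — matches.
Step 3: x = 0 + (8) = 8, y = -12 + (-5) = -17 — the recorded entry deviates here.
First incorrect step: 3; the correct value is x = 8.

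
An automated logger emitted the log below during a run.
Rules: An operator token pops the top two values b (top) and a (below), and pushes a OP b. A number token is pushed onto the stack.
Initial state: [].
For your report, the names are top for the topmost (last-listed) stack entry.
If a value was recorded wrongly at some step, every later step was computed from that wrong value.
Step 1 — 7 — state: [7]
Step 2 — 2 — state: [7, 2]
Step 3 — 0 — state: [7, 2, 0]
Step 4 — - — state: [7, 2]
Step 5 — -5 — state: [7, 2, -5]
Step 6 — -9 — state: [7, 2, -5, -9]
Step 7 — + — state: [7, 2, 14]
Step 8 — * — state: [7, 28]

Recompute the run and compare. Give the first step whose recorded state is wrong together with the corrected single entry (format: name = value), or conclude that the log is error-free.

1. push 7: top = 7 (exactly as logged)
2. push 2: top = 2 (agrees with the log)
3. push 0: top = 0 (matches)
4. 2 - 0 = 2 (exactly as logged)
5. push -5: top = -5 (verified)
6. push -9: top = -9 (verified)
7. -5 + -9 = -14 (the log has a different value)
So the first discrepancy is step 7, where the right value is top = -14.

step 7, top = -14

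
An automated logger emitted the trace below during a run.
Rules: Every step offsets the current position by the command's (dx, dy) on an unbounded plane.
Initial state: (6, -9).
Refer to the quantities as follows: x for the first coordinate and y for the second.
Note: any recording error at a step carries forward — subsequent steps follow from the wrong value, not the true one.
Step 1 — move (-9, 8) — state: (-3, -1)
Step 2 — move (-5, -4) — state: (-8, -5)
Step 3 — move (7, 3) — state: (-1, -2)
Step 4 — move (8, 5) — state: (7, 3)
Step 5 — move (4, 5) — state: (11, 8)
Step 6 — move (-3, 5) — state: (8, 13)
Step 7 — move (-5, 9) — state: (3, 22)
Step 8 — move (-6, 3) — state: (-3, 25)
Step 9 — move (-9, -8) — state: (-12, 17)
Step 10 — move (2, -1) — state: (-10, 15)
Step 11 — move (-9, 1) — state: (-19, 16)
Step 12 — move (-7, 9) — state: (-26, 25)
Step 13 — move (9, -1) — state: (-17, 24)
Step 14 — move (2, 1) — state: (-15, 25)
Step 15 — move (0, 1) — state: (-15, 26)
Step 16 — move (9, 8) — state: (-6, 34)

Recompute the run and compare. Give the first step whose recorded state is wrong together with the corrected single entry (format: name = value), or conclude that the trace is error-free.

step 10, y = 16

1. x = 6 + (-9) = -3, y = -9 + (8) = -1 (confirmed correct)
2. x = -3 + (-5) = -8, y = -1 + (-4) = -5 (confirmed correct)
3. x = -8 + (7) = -1, y = -5 + (3) = -2 (exactly as logged)
4. x = -1 + (8) = 7, y = -2 + (5) = 3 (matches)
5. x = 7 + (4) = 11, y = 3 + (5) = 8 (confirmed correct)
6. x = 11 + (-3) = 8, y = 8 + (5) = 13 (exactly as logged)
7. x = 8 + (-5) = 3, y = 13 + (9) = 22 (matches)
8. x = 3 + (-6) = -3, y = 22 + (3) = 25 (matches)
9. x = -3 + (-9) = -12, y = 25 + (-8) = 17 (matches)
10. x = -12 + (2) = -10, y = 17 + (-1) = 16 (not what was recorded)
Conclusion: step 10 carries the first error; the entry should be y = 16.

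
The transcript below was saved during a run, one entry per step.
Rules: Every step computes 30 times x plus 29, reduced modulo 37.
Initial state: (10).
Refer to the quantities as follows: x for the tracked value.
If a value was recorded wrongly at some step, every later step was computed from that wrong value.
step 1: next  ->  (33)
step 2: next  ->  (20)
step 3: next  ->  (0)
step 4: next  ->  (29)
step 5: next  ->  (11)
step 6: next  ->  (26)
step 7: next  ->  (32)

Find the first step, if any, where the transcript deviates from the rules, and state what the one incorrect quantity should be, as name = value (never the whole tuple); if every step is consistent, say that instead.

no error

1. x = (30*10 + 29) mod 37 = 33 (matches)
2. x = (30*33 + 29) mod 37 = 20 (in agreement)
3. x = (30*20 + 29) mod 37 = 0 (matches)
4. x = (30*0 + 29) mod 37 = 29 (verified)
5. x = (30*29 + 29) mod 37 = 11 (matches)
6. x = (30*11 + 29) mod 37 = 26 (agrees with the transcript)
7. x = (30*26 + 29) mod 37 = 32 (confirmed correct)
Every step is consistent.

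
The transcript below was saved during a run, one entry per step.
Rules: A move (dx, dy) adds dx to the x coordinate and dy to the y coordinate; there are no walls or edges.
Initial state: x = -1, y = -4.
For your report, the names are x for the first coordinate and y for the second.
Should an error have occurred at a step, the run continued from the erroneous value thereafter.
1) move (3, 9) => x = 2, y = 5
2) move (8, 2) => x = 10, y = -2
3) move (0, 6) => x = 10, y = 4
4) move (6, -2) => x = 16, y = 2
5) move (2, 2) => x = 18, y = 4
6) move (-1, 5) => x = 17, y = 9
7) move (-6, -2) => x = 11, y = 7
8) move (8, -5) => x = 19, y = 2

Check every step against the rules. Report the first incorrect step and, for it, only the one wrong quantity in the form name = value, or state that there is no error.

step 2, y = 7

step 1: x = -1 + (3) = 2, y = -4 + (9) = 5 -> agrees with the transcript
step 2: x = 2 + (8) = 10, y = 5 + (2) = 7 -> this is not what the transcript shows
So the first discrepancy is step 2, where the right value is y = 7.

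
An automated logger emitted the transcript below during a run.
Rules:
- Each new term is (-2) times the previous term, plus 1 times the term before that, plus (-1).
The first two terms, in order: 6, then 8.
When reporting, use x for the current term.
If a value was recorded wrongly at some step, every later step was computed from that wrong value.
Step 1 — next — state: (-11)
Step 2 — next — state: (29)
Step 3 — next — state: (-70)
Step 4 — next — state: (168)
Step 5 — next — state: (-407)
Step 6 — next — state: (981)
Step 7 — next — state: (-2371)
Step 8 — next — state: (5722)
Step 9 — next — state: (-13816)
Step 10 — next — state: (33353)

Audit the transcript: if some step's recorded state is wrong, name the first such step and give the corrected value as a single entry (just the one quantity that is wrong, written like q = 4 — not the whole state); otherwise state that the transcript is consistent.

step 1: x = -2*(8) + (1)*(6) + (-1) = -11 -> consistent with the transcript
step 2: x = -2*(-11) + (1)*(8) + (-1) = 29 -> in agreement
step 3: x = -2*(29) + (1)*(-11) + (-1) = -70 -> agrees with the transcript
step 4: x = -2*(-70) + (1)*(29) + (-1) = 168 -> consistent with the transcript
step 5: x = -2*(168) + (1)*(-70) + (-1) = -407 -> matches
step 6: x = -2*(-407) + (1)*(168) + (-1) = 981 -> same as recorded
step 7: x = -2*(981) + (1)*(-407) + (-1) = -2370 -> this is not what the transcript shows
The earliest wrong entry is at step 7: it should read x = -2370.

step 7, x = -2370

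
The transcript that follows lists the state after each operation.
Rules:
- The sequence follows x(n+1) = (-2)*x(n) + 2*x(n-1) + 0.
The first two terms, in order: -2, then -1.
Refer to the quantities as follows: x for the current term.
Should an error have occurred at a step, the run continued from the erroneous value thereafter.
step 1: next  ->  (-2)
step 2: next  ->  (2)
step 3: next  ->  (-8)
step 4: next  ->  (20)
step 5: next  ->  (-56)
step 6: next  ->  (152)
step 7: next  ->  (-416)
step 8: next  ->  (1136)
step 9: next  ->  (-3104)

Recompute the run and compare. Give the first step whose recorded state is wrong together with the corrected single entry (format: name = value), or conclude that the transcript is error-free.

Recomputing the run from the initial state:
step 1: x = -2
step 2: x = 2
step 3: x = -8
step 4: x = 20
step 5: x = -56
step 6: x = 152
step 7: x = -416
step 8: x = 1136
step 9: x = -3104
This matches the transcript at every step.

no error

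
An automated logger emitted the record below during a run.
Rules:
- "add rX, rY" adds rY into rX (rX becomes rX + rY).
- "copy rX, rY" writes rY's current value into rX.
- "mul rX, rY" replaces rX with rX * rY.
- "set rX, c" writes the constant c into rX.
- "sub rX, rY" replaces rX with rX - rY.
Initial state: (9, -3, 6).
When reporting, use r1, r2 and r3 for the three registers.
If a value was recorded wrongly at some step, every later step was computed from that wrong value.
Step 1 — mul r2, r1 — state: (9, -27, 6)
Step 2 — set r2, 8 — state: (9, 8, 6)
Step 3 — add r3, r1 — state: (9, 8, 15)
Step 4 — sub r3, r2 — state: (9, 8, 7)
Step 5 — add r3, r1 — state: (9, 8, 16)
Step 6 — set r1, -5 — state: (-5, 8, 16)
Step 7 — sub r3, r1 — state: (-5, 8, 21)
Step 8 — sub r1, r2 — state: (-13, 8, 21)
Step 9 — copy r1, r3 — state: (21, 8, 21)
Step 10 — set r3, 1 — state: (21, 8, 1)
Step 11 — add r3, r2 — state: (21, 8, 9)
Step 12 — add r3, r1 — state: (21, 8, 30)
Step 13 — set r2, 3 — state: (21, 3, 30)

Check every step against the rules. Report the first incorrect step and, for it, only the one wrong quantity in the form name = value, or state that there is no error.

Recomputing the run from the initial state:
step 1: r1 = 9, r2 = -27, r3 = 6
step 2: r1 = 9, r2 = 8, r3 = 6
step 3: r1 = 9, r2 = 8, r3 = 15
step 4: r1 = 9, r2 = 8, r3 = 7
step 5: r1 = 9, r2 = 8, r3 = 16
step 6: r1 = -5, r2 = 8, r3 = 16
step 7: r1 = -5, r2 = 8, r3 = 21
step 8: r1 = -13, r2 = 8, r3 = 21
step 9: r1 = 21, r2 = 8, r3 = 21
step 10: r1 = 21, r2 = 8, r3 = 1
step 11: r1 = 21, r2 = 8, r3 = 9
step 12: r1 = 21, r2 = 8, r3 = 30
step 13: r1 = 21, r2 = 3, r3 = 30
This matches the record at every step.

no error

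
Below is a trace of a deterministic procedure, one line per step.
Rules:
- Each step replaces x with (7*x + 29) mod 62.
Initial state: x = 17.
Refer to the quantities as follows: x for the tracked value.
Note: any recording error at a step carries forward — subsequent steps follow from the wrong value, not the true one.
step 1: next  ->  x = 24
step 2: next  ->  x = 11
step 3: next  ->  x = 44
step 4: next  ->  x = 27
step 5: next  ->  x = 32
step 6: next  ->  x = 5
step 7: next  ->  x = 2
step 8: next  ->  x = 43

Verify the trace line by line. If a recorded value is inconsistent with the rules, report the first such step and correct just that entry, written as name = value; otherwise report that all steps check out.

no error

Step 1: x = (7*17 + 29) mod 62 = 24 — in agreement.
Step 2: x = (7*24 + 29) mod 62 = 11 — no discrepancy.
Step 3: x = (7*11 + 29) mod 62 = 44 — consistent with the trace.
Step 4: x = (7*44 + 29) mod 62 = 27 — agrees with the trace.
Step 5: x = (7*27 + 29) mod 62 = 32 — confirmed correct.
Step 6: x = (7*32 + 29) mod 62 = 5 — no discrepancy.
Step 7: x = (7*5 + 29) mod 62 = 2 — agrees with the trace.
Step 8: x = (7*2 + 29) mod 62 = 43 — matches.
Every step is consistent.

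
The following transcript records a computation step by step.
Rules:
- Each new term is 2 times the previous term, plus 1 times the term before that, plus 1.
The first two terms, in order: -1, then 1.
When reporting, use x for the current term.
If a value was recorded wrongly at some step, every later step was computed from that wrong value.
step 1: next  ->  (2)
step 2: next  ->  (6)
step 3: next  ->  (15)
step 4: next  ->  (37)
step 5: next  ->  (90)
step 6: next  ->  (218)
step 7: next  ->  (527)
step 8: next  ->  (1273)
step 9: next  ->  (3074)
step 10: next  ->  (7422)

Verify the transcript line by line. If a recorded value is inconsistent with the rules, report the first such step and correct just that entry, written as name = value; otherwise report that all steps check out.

Recomputing the run from the initial state:
step 1: x = 2
step 2: x = 6
step 3: x = 15
step 4: x = 37
step 5: x = 90
step 6: x = 218
step 7: x = 527
step 8: x = 1273
step 9: x = 3074
step 10: x = 7422
This matches the transcript at every step.

no error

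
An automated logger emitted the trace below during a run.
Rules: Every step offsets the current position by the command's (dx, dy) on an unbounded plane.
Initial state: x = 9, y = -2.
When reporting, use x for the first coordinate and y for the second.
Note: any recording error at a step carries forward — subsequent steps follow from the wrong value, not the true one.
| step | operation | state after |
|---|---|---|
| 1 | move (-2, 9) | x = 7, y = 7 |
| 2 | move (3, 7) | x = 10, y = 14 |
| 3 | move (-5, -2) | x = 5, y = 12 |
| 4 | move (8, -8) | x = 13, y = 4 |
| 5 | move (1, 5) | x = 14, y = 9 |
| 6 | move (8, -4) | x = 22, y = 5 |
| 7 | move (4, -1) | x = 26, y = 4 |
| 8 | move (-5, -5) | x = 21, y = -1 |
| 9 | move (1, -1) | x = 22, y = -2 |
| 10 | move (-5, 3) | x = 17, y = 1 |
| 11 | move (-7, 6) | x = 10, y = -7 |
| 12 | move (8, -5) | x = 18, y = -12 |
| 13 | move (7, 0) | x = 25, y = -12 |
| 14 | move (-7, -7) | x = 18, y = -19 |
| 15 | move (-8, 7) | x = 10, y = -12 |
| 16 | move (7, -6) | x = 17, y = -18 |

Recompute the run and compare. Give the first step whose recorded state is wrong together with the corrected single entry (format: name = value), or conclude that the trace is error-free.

step 11, y = 7

Recomputing the run from the initial state:
step 1: x = 7, y = 7
step 2: x = 10, y = 14
step 3: x = 5, y = 12
step 4: x = 13, y = 4
step 5: x = 14, y = 9
step 6: x = 22, y = 5
step 7: x = 26, y = 4
step 8: x = 21, y = -1
step 9: x = 22, y = -2
step 10: x = 17, y = 1
step 11: x = 10, y = 7
step 12: x = 18, y = 2
step 13: x = 25, y = 2
step 14: x = 18, y = -5
step 15: x = 10, y = 2
step 16: x = 17, y = -4
The first disagreement with the trace is at step 11, where the value should be y = 7.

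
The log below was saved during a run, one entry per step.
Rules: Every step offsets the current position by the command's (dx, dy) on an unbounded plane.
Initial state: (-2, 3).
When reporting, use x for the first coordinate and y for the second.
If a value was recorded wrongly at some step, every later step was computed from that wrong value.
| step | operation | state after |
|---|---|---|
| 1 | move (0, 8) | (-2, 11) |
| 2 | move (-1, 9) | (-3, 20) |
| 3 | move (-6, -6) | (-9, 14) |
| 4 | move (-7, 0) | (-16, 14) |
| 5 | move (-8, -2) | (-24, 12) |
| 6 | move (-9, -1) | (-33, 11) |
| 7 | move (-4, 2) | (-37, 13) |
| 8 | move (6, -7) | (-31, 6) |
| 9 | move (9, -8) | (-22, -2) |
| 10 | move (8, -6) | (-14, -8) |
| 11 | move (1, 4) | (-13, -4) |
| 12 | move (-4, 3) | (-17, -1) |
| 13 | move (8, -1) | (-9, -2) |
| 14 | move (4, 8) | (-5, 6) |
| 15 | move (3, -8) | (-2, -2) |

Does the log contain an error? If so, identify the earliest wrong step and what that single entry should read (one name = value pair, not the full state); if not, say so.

1. x = -2 + (0) = -2, y = 3 + (8) = 11 (in agreement)
2. x = -2 + (-1) = -3, y = 11 + (9) = 20 (verified)
3. x = -3 + (-6) = -9, y = 20 + (-6) = 14 (verified)
4. x = -9 + (-7) = -16, y = 14 + (0) = 14 (no discrepancy)
5. x = -16 + (-8) = -24, y = 14 + (-2) = 12 (same as recorded)
6. x = -24 + (-9) = -33, y = 12 + (-1) = 11 (checks out)
7. x = -33 + (-4) = -37, y = 11 + (2) = 13 (verified)
8. x = -37 + (6) = -31, y = 13 + (-7) = 6 (same as recorded)
9. x = -31 + (9) = -22, y = 6 + (-8) = -2 (in agreement)
10. x = -22 + (8) = -14, y = -2 + (-6) = -8 (checks out)
11. x = -14 + (1) = -13, y = -8 + (4) = -4 (exactly as logged)
12. x = -13 + (-4) = -17, y = -4 + (3) = -1 (agrees with the log)
13. x = -17 + (8) = -9, y = -1 + (-1) = -2 (agrees with the log)
14. x = -9 + (4) = -5, y = -2 + (8) = 6 (same as recorded)
15. x = -5 + (3) = -2, y = 6 + (-8) = -2 (consistent with the log)
No step deviates from the rules.

no error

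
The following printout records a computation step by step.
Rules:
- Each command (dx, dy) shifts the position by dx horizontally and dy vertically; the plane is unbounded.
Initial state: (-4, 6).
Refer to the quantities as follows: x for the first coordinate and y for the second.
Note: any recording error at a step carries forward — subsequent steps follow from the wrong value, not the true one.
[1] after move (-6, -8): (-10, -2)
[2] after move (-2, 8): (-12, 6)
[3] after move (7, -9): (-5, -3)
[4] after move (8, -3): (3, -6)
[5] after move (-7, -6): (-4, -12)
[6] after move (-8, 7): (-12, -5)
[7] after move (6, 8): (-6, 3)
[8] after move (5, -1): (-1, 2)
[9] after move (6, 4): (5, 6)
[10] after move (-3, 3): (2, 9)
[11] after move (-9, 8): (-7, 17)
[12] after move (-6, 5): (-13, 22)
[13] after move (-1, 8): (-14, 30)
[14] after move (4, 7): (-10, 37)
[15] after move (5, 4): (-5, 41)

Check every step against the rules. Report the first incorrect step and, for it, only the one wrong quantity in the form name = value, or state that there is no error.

no error

Recomputing the run from the initial state:
step 1: x = -10, y = -2
step 2: x = -12, y = 6
step 3: x = -5, y = -3
step 4: x = 3, y = -6
step 5: x = -4, y = -12
step 6: x = -12, y = -5
step 7: x = -6, y = 3
step 8: x = -1, y = 2
step 9: x = 5, y = 6
step 10: x = 2, y = 9
step 11: x = -7, y = 17
step 12: x = -13, y = 22
step 13: x = -14, y = 30
step 14: x = -10, y = 37
step 15: x = -5, y = 41
This matches the printout at every step.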